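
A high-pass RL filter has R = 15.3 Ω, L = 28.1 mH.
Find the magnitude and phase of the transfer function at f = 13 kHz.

Step 1 — Angular frequency: ω = 2π·1.3e+04 = 8.168e+04 rad/s.
Step 2 — Transfer function: H(jω) = jωL/(R + jωL).
Step 3 — Numerator jωL = j·2295; denominator R + jωL = 15.3 + j2295.
Step 4 — H = 1 + j0.006666.
Step 5 — Magnitude: |H| = 1 (-0.0 dB); phase: φ = 0.4°.

|H| = 1 (-0.0 dB), φ = 0.4°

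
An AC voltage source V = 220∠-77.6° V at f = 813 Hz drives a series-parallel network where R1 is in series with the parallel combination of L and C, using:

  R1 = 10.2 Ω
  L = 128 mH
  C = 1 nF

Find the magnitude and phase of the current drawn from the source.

Step 1 — Angular frequency: ω = 2π·f = 2π·813 = 5108 rad/s.
Step 2 — Component impedances:
  R1: Z = R = 10.2 Ω
  L: Z = jωL = j·5108·0.128 = 0 + j653.9 Ω
  C: Z = 1/(jωC) = -j/(ω·C) = 0 - j1.958e+05 Ω
Step 3 — Parallel branch: L || C = 1/(1/L + 1/C) = 0 + j656 Ω.
Step 4 — Series with R1: Z_total = R1 + (L || C) = 10.2 + j656 Ω = 656.1∠89.1° Ω.
Step 5 — Source phasor: V = 220∠-77.6° V = 47.24 - j214.9 V.
Step 6 — Ohm's law: I = V / Z_total = (47.24 - j214.9) / (10.2 + j656) = -0.3263 - j0.07708 A.
Step 7 — Convert to polar: |I| = 0.3353 A, ∠I = -166.7°.

I = 0.3353∠-166.7° A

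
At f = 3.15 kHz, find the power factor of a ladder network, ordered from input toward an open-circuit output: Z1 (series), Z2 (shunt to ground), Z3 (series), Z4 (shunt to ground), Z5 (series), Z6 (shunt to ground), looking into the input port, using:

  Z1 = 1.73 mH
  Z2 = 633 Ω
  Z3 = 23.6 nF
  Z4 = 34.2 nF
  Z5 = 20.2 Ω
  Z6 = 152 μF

Step 1 — Angular frequency: ω = 2π·f = 2π·3150 = 1.979e+04 rad/s.
Step 2 — Component impedances:
  Z1: Z = jωL = j·1.979e+04·0.00173 = 0 + j34.24 Ω
  Z2: Z = R = 633 Ω
  Z3: Z = 1/(jωC) = -j/(ω·C) = 0 - j2141 Ω
  Z4: Z = 1/(jωC) = -j/(ω·C) = 0 - j1477 Ω
  Z5: Z = R = 20.2 Ω
  Z6: Z = 1/(jωC) = -j/(ω·C) = 0 - j0.3324 Ω
Step 3 — Ladder network (open output): work backward from the far end, alternating series and parallel combinations. Z_in = 580.8 - j136.9 Ω = 596.7∠-13.3° Ω.
Step 4 — Power factor: PF = cos(φ) = Re(Z)/|Z| = 580.79/596.71 = 0.9733.
Step 5 — Type: Im(Z) = -136.9 ⇒ leading (phase φ = -13.3°).

PF = 0.9733 (leading, φ = -13.3°)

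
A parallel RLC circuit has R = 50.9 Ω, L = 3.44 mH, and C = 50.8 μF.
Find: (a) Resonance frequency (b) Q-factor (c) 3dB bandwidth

Step 1 — Resonance: ω₀ = 1/√(LC) = 1/√(0.00344·5.08e-05) = 2392 rad/s.
Step 2 — f₀ = ω₀/(2π) = 380.7 Hz.
Step 3 — Parallel Q: Q = R/(ω₀L) = 50.9/(2392·0.00344) = 6.185.
Step 4 — Bandwidth: Δω = ω₀/Q = 386.7 rad/s; BW = Δω/(2π) = 61.55 Hz.

(a) f₀ = 380.7 Hz  (b) Q = 6.185  (c) BW = 61.55 Hz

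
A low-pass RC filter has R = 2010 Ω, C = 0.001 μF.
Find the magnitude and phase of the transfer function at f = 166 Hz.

Step 1 — Angular frequency: ω = 2π·166 = 1043 rad/s.
Step 2 — Transfer function: H(jω) = 1/(1 + jωRC).
Step 3 — Denominator: 1 + jωRC = 1 + j·1043·2010·1e-09 = 1 + j0.002096.
Step 4 — H = 1 - j0.002096.
Step 5 — Magnitude: |H| = 1 (-0.0 dB); phase: φ = -0.1°.

|H| = 1 (-0.0 dB), φ = -0.1°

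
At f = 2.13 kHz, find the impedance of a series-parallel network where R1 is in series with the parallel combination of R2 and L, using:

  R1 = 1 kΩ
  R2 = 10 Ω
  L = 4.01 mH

Step 1 — Angular frequency: ω = 2π·f = 2π·2130 = 1.338e+04 rad/s.
Step 2 — Component impedances:
  R1: Z = R = 1000 Ω
  R2: Z = R = 10 Ω
  L: Z = jωL = j·1.338e+04·0.00401 = 0 + j53.67 Ω
Step 3 — Parallel branch: R2 || L = 1/(1/R2 + 1/L) = 9.664 + j1.801 Ω.
Step 4 — Series with R1: Z_total = R1 + (R2 || L) = 1010 + j1.801 Ω = 1010∠0.1° Ω.

Z = 1010 + j1.801 Ω = 1010∠0.1° Ω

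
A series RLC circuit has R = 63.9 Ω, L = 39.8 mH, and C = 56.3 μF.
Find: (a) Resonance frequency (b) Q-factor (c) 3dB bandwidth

Step 1 — Resonance condition Im(Z)=0 gives ω₀ = 1/√(LC).
Step 2 — ω₀ = 1/√(0.0398·5.63e-05) = 668 rad/s.
Step 3 — f₀ = ω₀/(2π) = 106.3 Hz.
Step 4 — Series Q: Q = ω₀L/R = 668·0.0398/63.9 = 0.4161.
Step 5 — 3dB bandwidth: Δω = ω₀/Q = 1606 rad/s; BW = Δω/(2π) = 255.5 Hz.

(a) f₀ = 106.3 Hz  (b) Q = 0.4161  (c) BW = 255.5 Hz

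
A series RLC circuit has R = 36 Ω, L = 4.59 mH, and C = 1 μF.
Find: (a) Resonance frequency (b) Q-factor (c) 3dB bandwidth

Step 1 — Resonance: ω₀ = 1/√(LC) = 1/√(0.00459·1e-06) = 1.476e+04 rad/s.
Step 2 — f₀ = ω₀/(2π) = 2349 Hz.
Step 3 — Series Q: Q = ω₀L/R = 1.476e+04·0.00459/36 = 1.882.
Step 4 — Bandwidth: Δω = ω₀/Q = 7843 rad/s; BW = Δω/(2π) = 1248 Hz.

(a) f₀ = 2349 Hz  (b) Q = 1.882  (c) BW = 1248 Hz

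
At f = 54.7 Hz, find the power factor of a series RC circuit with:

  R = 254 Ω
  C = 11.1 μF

Step 1 — Angular frequency: ω = 2π·f = 2π·54.7 = 343.7 rad/s.
Step 2 — Component impedances:
  R: Z = R = 254 Ω
  C: Z = 1/(jωC) = -j/(ω·C) = 0 - j262.1 Ω
Step 3 — Series combination: Z_total = R + C = 254 - j262.1 Ω = 365∠-45.9° Ω.
Step 4 — Power factor: PF = cos(φ) = Re(Z)/|Z| = 254/365 = 0.6959.
Step 5 — Type: Im(Z) = -262.1 ⇒ leading (phase φ = -45.9°).

PF = 0.6959 (leading, φ = -45.9°)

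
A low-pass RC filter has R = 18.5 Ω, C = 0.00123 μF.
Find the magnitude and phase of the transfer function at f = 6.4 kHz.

Step 1 — Angular frequency: ω = 2π·6400 = 4.021e+04 rad/s.
Step 2 — Transfer function: H(jω) = 1/(1 + jωRC).
Step 3 — Denominator: 1 + jωRC = 1 + j·4.021e+04·18.5·1.23e-09 = 1 + j0.000915.
Step 4 — H = 1 - j0.000915.
Step 5 — Magnitude: |H| = 1 (-0.0 dB); phase: φ = -0.1°.

|H| = 1 (-0.0 dB), φ = -0.1°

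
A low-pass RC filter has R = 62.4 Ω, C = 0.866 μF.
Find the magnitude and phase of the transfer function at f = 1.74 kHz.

Step 1 — Angular frequency: ω = 2π·1740 = 1.093e+04 rad/s.
Step 2 — Transfer function: H(jω) = 1/(1 + jωRC).
Step 3 — Denominator: 1 + jωRC = 1 + j·1.093e+04·62.4·8.66e-07 = 1 + j0.5908.
Step 4 — H = 0.7413 - j0.4379.
Step 5 — Magnitude: |H| = 0.861 (-1.3 dB); phase: φ = -30.6°.

|H| = 0.861 (-1.3 dB), φ = -30.6°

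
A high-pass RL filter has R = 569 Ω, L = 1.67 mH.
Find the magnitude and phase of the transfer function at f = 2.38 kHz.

Step 1 — Angular frequency: ω = 2π·2380 = 1.495e+04 rad/s.
Step 2 — Transfer function: H(jω) = jωL/(R + jωL).
Step 3 — Numerator jωL = j·24.97; denominator R + jωL = 569 + j24.97.
Step 4 — H = 0.001923 + j0.04381.
Step 5 — Magnitude: |H| = 0.04385 (-27.2 dB); phase: φ = 87.5°.

|H| = 0.04385 (-27.2 dB), φ = 87.5°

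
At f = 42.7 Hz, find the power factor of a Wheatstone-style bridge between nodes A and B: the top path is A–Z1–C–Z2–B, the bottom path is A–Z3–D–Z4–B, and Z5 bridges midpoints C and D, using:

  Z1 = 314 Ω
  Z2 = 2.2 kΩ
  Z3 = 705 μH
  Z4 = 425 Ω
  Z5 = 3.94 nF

Step 1 — Angular frequency: ω = 2π·f = 2π·42.7 = 268.3 rad/s.
Step 2 — Component impedances:
  Z1: Z = R = 314 Ω
  Z2: Z = R = 2200 Ω
  Z3: Z = jωL = j·268.3·0.000705 = 0 + j0.1891 Ω
  Z4: Z = R = 425 Ω
  Z5: Z = 1/(jωC) = -j/(ω·C) = 0 - j9.46e+05 Ω
Step 3 — Bridge requires nodal analysis (the Z5 bridge couples midpoints C and D, so the two paths cannot be reduced to a simple series/parallel combination). Setting node B to ground and injecting 1 A at node A, the 3-node admittance system at A, C, D solves to V_A = Z_AB = 363.5 + j0.1362 Ω = 363.5∠0.0° Ω.
Step 4 — Power factor: PF = cos(φ) = Re(Z)/|Z| = 363.5/363.5 = 1.
Step 5 — Type: Im(Z) = 0.1362 ⇒ lagging (phase φ = 0.0°).

PF = 1 (lagging, φ = 0.0°)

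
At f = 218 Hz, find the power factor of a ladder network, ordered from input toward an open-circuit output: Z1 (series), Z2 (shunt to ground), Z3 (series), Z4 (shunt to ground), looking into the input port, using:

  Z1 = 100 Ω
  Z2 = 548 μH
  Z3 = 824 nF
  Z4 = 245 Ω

Step 1 — Angular frequency: ω = 2π·f = 2π·218 = 1370 rad/s.
Step 2 — Component impedances:
  Z1: Z = R = 100 Ω
  Z2: Z = jωL = j·1370·0.000548 = 0 + j0.7506 Ω
  Z3: Z = 1/(jωC) = -j/(ω·C) = 0 - j886 Ω
  Z4: Z = R = 245 Ω
Step 3 — Ladder network (open output): work backward from the far end, alternating series and parallel combinations. Z_in = 100 + j0.7512 Ω = 100∠0.4° Ω.
Step 4 — Power factor: PF = cos(φ) = Re(Z)/|Z| = 100/100 = 1.
Step 5 — Type: Im(Z) = 0.7512 ⇒ lagging (phase φ = 0.4°).

PF = 1 (lagging, φ = 0.4°)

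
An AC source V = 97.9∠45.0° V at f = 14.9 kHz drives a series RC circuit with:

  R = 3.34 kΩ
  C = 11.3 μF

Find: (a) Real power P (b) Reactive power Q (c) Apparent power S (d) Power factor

Step 1 — Angular frequency: ω = 2π·f = 2π·1.49e+04 = 9.362e+04 rad/s.
Step 2 — Component impedances:
  R: Z = R = 3340 Ω
  C: Z = 1/(jωC) = -j/(ω·C) = 0 - j0.9453 Ω
Step 3 — Series combination: Z_total = R + C = 3340 - j0.9453 Ω = 3340∠-0.0° Ω.
Step 4 — Source phasor: V = 97.9∠45.0° V = 69.23 + j69.23 V.
Step 5 — Current: I = V / Z = 0.02072 + j0.02073 A = 0.02931∠45.0° A.
Step 6 — Complex power: S = V·I* = 2.87 - j0.0008121 VA.
Step 7 — Real power: P = Re(S) = 2.87 W.
Step 8 — Reactive power: Q = Im(S) = -0.0008121 VAR.
Step 9 — Apparent power: |S| = 2.87 VA.
Step 10 — Power factor: PF = P/|S| = 1 (leading).

(a) P = 2.87 W  (b) Q = -0.0008121 VAR  (c) S = 2.87 VA  (d) PF = 1 (leading)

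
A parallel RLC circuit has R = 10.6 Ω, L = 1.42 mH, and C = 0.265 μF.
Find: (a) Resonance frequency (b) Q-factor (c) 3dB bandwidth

Step 1 — Resonance: ω₀ = 1/√(LC) = 1/√(0.00142·2.65e-07) = 5.155e+04 rad/s.
Step 2 — f₀ = ω₀/(2π) = 8205 Hz.
Step 3 — Parallel Q: Q = R/(ω₀L) = 10.6/(5.155e+04·0.00142) = 0.1448.
Step 4 — Bandwidth: Δω = ω₀/Q = 3.56e+05 rad/s; BW = Δω/(2π) = 5.666e+04 Hz.

(a) f₀ = 8205 Hz  (b) Q = 0.1448  (c) BW = 5.666e+04 Hz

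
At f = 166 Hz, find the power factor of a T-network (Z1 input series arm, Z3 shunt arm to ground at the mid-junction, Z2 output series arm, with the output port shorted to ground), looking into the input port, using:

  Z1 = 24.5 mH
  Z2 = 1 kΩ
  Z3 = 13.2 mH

Step 1 — Angular frequency: ω = 2π·f = 2π·166 = 1043 rad/s.
Step 2 — Component impedances:
  Z1: Z = jωL = j·1043·0.0245 = 0 + j25.55 Ω
  Z2: Z = R = 1000 Ω
  Z3: Z = jωL = j·1043·0.0132 = 0 + j13.77 Ω
Step 3 — With the output port shorted to ground, the output series arm Z2 runs from the junction to ground; the shunt arm Z3 also runs from the junction to ground. They appear in parallel: Z3 || Z2 = 0.1895 + j13.77 Ω.
Step 4 — Series with input arm Z1: Z_in = Z1 + (Z3 || Z2) = 0.1895 + j39.32 Ω = 39.32∠89.7° Ω.
Step 5 — Power factor: PF = cos(φ) = Re(Z)/|Z| = 0.18951/39.319 = 0.00482.
Step 6 — Type: Im(Z) = 39.32 ⇒ lagging (phase φ = 89.7°).

PF = 0.00482 (lagging, φ = 89.7°)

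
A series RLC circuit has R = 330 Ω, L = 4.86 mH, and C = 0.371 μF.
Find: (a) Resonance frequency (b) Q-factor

Step 1 — Resonance condition Im(Z)=0 gives ω₀ = 1/√(LC).
Step 2 — ω₀ = 1/√(0.00486·3.71e-07) = 2.355e+04 rad/s.
Step 3 — f₀ = ω₀/(2π) = 3748 Hz.
Step 4 — Series Q: Q = ω₀L/R = 2.355e+04·0.00486/330 = 0.3468.

(a) f₀ = 3748 Hz  (b) Q = 0.3468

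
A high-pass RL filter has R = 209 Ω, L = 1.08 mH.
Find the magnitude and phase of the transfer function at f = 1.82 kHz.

Step 1 — Angular frequency: ω = 2π·1820 = 1.144e+04 rad/s.
Step 2 — Transfer function: H(jω) = jωL/(R + jωL).
Step 3 — Numerator jωL = j·12.35; denominator R + jωL = 209 + j12.35.
Step 4 — H = 0.00348 + j0.05889.
Step 5 — Magnitude: |H| = 0.05899 (-24.6 dB); phase: φ = 86.6°.

|H| = 0.05899 (-24.6 dB), φ = 86.6°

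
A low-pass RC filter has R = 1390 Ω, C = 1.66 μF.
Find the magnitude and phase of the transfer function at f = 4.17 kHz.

Step 1 — Angular frequency: ω = 2π·4170 = 2.62e+04 rad/s.
Step 2 — Transfer function: H(jω) = 1/(1 + jωRC).
Step 3 — Denominator: 1 + jωRC = 1 + j·2.62e+04·1390·1.66e-06 = 1 + j60.46.
Step 4 — H = 0.0002735 - j0.01654.
Step 5 — Magnitude: |H| = 0.01654 (-35.6 dB); phase: φ = -89.1°.

|H| = 0.01654 (-35.6 dB), φ = -89.1°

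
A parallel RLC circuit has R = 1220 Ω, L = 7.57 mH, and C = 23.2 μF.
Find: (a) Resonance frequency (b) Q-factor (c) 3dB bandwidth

Step 1 — Resonance: ω₀ = 1/√(LC) = 1/√(0.00757·2.32e-05) = 2386 rad/s.
Step 2 — f₀ = ω₀/(2π) = 379.8 Hz.
Step 3 — Parallel Q: Q = R/(ω₀L) = 1220/(2386·0.00757) = 67.54.
Step 4 — Bandwidth: Δω = ω₀/Q = 35.33 rad/s; BW = Δω/(2π) = 5.623 Hz.

(a) f₀ = 379.8 Hz  (b) Q = 67.54  (c) BW = 5.623 Hz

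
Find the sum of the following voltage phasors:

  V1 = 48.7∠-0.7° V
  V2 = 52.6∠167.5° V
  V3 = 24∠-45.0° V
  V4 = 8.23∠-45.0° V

Step 1 — Convert each phasor to rectangular form:
  V1 = 48.7·(cos(-0.7°) + j·sin(-0.7°)) = 48.7 - j0.595 V
  V2 = 52.6·(cos(167.5°) + j·sin(167.5°)) = -51.35 + j11.38 V
  V3 = 24·(cos(-45.0°) + j·sin(-45.0°)) = 16.97 - j16.97 V
  V4 = 8.23·(cos(-45.0°) + j·sin(-45.0°)) = 5.819 - j5.819 V
Step 2 — Sum components: V_total = 20.13 - j12 V.
Step 3 — Convert to polar: |V_total| = 23.44 V, ∠V_total = -30.8°.

V_total = 23.44∠-30.8° V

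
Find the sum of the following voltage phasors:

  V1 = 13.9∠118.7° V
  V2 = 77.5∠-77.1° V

Step 1 — Convert each phasor to rectangular form:
  V1 = 13.9·(cos(118.7°) + j·sin(118.7°)) = -6.675 + j12.19 V
  V2 = 77.5·(cos(-77.1°) + j·sin(-77.1°)) = 17.3 - j75.54 V
Step 2 — Sum components: V_total = 10.63 - j63.35 V.
Step 3 — Convert to polar: |V_total| = 64.24 V, ∠V_total = -80.5°.

V_total = 64.24∠-80.5° V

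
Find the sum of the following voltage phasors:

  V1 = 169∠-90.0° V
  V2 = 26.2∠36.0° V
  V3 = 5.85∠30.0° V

Step 1 — Convert each phasor to rectangular form:
  V1 = 169·(cos(-90.0°) + j·sin(-90.0°)) = 0 - j169 V
  V2 = 26.2·(cos(36.0°) + j·sin(36.0°)) = 21.2 + j15.4 V
  V3 = 5.85·(cos(30.0°) + j·sin(30.0°)) = 5.066 + j2.925 V
Step 2 — Sum components: V_total = 26.26 - j150.7 V.
Step 3 — Convert to polar: |V_total| = 152.9 V, ∠V_total = -80.1°.

V_total = 152.9∠-80.1° V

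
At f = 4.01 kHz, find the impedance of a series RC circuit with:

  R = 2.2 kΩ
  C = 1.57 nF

Step 1 — Angular frequency: ω = 2π·f = 2π·4010 = 2.52e+04 rad/s.
Step 2 — Component impedances:
  R: Z = R = 2200 Ω
  C: Z = 1/(jωC) = -j/(ω·C) = 0 - j2.528e+04 Ω
Step 3 — Series combination: Z_total = R + C = 2200 - j2.528e+04 Ω = 2.538e+04∠-85.0° Ω.

Z = 2200 - j2.528e+04 Ω = 2.538e+04∠-85.0° Ω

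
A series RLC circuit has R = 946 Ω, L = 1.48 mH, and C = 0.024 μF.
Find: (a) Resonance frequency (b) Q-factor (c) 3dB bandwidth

Step 1 — Resonance condition Im(Z)=0 gives ω₀ = 1/√(LC).
Step 2 — ω₀ = 1/√(0.00148·2.4e-08) = 1.678e+05 rad/s.
Step 3 — f₀ = ω₀/(2π) = 2.67e+04 Hz.
Step 4 — Series Q: Q = ω₀L/R = 1.678e+05·0.00148/946 = 0.2625.
Step 5 — 3dB bandwidth: Δω = ω₀/Q = 6.392e+05 rad/s; BW = Δω/(2π) = 1.017e+05 Hz.

(a) f₀ = 2.67e+04 Hz  (b) Q = 0.2625  (c) BW = 1.017e+05 Hz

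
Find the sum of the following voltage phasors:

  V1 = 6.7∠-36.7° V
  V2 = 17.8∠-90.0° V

Step 1 — Convert each phasor to rectangular form:
  V1 = 6.7·(cos(-36.7°) + j·sin(-36.7°)) = 5.372 - j4.004 V
  V2 = 17.8·(cos(-90.0°) + j·sin(-90.0°)) = 0 - j17.8 V
Step 2 — Sum components: V_total = 5.372 - j21.8 V.
Step 3 — Convert to polar: |V_total| = 22.46 V, ∠V_total = -76.2°.

V_total = 22.46∠-76.2° V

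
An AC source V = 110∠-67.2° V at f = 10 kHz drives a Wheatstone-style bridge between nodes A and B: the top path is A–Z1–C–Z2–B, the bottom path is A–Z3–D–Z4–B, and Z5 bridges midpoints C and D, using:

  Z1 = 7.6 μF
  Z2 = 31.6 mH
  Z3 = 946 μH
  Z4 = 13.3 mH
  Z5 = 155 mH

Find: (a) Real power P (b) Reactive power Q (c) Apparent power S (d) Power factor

Step 1 — Angular frequency: ω = 2π·f = 2π·1e+04 = 6.283e+04 rad/s.
Step 2 — Component impedances:
  Z1: Z = 1/(jωC) = -j/(ω·C) = 0 - j2.094 Ω
  Z2: Z = jωL = j·6.283e+04·0.0316 = 0 + j1985 Ω
  Z3: Z = jωL = j·6.283e+04·0.000946 = 0 + j59.44 Ω
  Z4: Z = jωL = j·6.283e+04·0.0133 = 0 + j835.7 Ω
  Z5: Z = jωL = j·6.283e+04·0.155 = 0 + j9739 Ω
Step 3 — Bridge requires nodal analysis (the Z5 bridge couples midpoints C and D, so the two paths cannot be reduced to a simple series/parallel combination). Setting node B to ground and injecting 1 A at node A, the 3-node admittance system at A, C, D solves to V_A = Z_AB = 0 + j616.6 Ω = 616.6∠90.0° Ω.
Step 4 — Source phasor: V = 110∠-67.2° V = 42.63 - j101.4 V.
Step 5 — Current: I = V / Z = -0.1645 - j0.06913 A = 0.1784∠-157.2° A.
Step 6 — Complex power: S = V·I* = 0 + j19.62 VA.
Step 7 — Real power: P = Re(S) = 0 W.
Step 8 — Reactive power: Q = Im(S) = 19.62 VAR.
Step 9 — Apparent power: |S| = 19.62 VA.
Step 10 — Power factor: PF = P/|S| = 0 (lagging).

(a) P = 0 W  (b) Q = 19.62 VAR  (c) S = 19.62 VA  (d) PF = 0 (lagging)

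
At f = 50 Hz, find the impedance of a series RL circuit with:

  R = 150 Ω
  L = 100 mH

Step 1 — Angular frequency: ω = 2π·f = 2π·50 = 314.2 rad/s.
Step 2 — Component impedances:
  R: Z = R = 150 Ω
  L: Z = jωL = j·314.2·0.1 = 0 + j31.42 Ω
Step 3 — Series combination: Z_total = R + L = 150 + j31.42 Ω = 153.3∠11.8° Ω.

Z = 150 + j31.42 Ω = 153.3∠11.8° Ω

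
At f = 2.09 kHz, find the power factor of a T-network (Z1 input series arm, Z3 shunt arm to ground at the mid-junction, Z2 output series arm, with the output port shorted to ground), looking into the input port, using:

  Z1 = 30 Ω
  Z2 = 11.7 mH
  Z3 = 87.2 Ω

Step 1 — Angular frequency: ω = 2π·f = 2π·2090 = 1.313e+04 rad/s.
Step 2 — Component impedances:
  Z1: Z = R = 30 Ω
  Z2: Z = jωL = j·1.313e+04·0.0117 = 0 + j153.6 Ω
  Z3: Z = R = 87.2 Ω
Step 3 — With the output port shorted to ground, the output series arm Z2 runs from the junction to ground; the shunt arm Z3 also runs from the junction to ground. They appear in parallel: Z3 || Z2 = 65.96 + j37.43 Ω.
Step 4 — Series with input arm Z1: Z_in = Z1 + (Z3 || Z2) = 95.96 + j37.43 Ω = 103∠21.3° Ω.
Step 5 — Power factor: PF = cos(φ) = Re(Z)/|Z| = 95.955/103 = 0.9316.
Step 6 — Type: Im(Z) = 37.43 ⇒ lagging (phase φ = 21.3°).

PF = 0.9316 (lagging, φ = 21.3°)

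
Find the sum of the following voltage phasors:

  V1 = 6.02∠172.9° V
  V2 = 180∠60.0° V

Step 1 — Convert each phasor to rectangular form:
  V1 = 6.02·(cos(172.9°) + j·sin(172.9°)) = -5.974 + j0.7441 V
  V2 = 180·(cos(60.0°) + j·sin(60.0°)) = 90 + j155.9 V
Step 2 — Sum components: V_total = 84.03 + j156.6 V.
Step 3 — Convert to polar: |V_total| = 177.7 V, ∠V_total = 61.8°.

V_total = 177.7∠61.8° V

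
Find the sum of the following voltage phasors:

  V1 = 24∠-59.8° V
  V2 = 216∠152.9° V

Step 1 — Convert each phasor to rectangular form:
  V1 = 24·(cos(-59.8°) + j·sin(-59.8°)) = 12.07 - j20.74 V
  V2 = 216·(cos(152.9°) + j·sin(152.9°)) = -192.3 + j98.4 V
Step 2 — Sum components: V_total = -180.2 + j77.66 V.
Step 3 — Convert to polar: |V_total| = 196.2 V, ∠V_total = 156.7°.

V_total = 196.2∠156.7° V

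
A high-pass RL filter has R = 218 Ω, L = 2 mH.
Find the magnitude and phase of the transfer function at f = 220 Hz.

Step 1 — Angular frequency: ω = 2π·220 = 1382 rad/s.
Step 2 — Transfer function: H(jω) = jωL/(R + jωL).
Step 3 — Numerator jωL = j·2.765; denominator R + jωL = 218 + j2.765.
Step 4 — H = 0.0001608 + j0.01268.
Step 5 — Magnitude: |H| = 0.01268 (-37.9 dB); phase: φ = 89.3°.

|H| = 0.01268 (-37.9 dB), φ = 89.3°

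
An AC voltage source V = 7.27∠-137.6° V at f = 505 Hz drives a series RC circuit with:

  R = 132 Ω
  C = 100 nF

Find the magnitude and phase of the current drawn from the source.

Step 1 — Angular frequency: ω = 2π·f = 2π·505 = 3173 rad/s.
Step 2 — Component impedances:
  R: Z = R = 132 Ω
  C: Z = 1/(jωC) = -j/(ω·C) = 0 - j3152 Ω
Step 3 — Series combination: Z_total = R + C = 132 - j3152 Ω = 3154∠-87.6° Ω.
Step 4 — Source phasor: V = 7.27∠-137.6° V = -5.369 - j4.902 V.
Step 5 — Ohm's law: I = V / Z_total = (-5.369 - j4.902) / (132 - j3152) = 0.001482 - j0.001766 A.
Step 6 — Convert to polar: |I| = 0.002305 A, ∠I = -50.0°.

I = 0.002305∠-50.0° A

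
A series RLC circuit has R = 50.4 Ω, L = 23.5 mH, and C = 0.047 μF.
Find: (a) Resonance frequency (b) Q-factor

Step 1 — Resonance condition Im(Z)=0 gives ω₀ = 1/√(LC).
Step 2 — ω₀ = 1/√(0.0235·4.7e-08) = 3.009e+04 rad/s.
Step 3 — f₀ = ω₀/(2π) = 4789 Hz.
Step 4 — Series Q: Q = ω₀L/R = 3.009e+04·0.0235/50.4 = 14.03.

(a) f₀ = 4789 Hz  (b) Q = 14.03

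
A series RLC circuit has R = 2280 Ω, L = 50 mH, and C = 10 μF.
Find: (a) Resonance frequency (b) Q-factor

Step 1 — Resonance condition Im(Z)=0 gives ω₀ = 1/√(LC).
Step 2 — ω₀ = 1/√(0.05·1e-05) = 1414 rad/s.
Step 3 — f₀ = ω₀/(2π) = 225.1 Hz.
Step 4 — Series Q: Q = ω₀L/R = 1414·0.05/2280 = 0.03101.

(a) f₀ = 225.1 Hz  (b) Q = 0.03101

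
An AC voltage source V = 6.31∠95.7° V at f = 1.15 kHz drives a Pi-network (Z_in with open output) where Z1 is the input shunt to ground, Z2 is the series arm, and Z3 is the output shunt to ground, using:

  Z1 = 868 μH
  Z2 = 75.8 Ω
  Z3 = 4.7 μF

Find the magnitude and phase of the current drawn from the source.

Step 1 — Angular frequency: ω = 2π·f = 2π·1150 = 7226 rad/s.
Step 2 — Component impedances:
  Z1: Z = jωL = j·7226·0.000868 = 0 + j6.272 Ω
  Z2: Z = R = 75.8 Ω
  Z3: Z = 1/(jωC) = -j/(ω·C) = 0 - j29.45 Ω
Step 3 — With open output, the series arm Z2 and the output shunt Z3 appear in series to ground: Z2 + Z3 = 75.8 - j29.45 Ω.
Step 4 — Parallel with input shunt Z1: Z_in = Z1 || (Z2 + Z3) = 0.4746 + j6.417 Ω = 6.434∠85.8° Ω.
Step 5 — Source phasor: V = 6.31∠95.7° V = -0.6267 + j6.279 V.
Step 6 — Ohm's law: I = V / Z_total = (-0.6267 + j6.279) / (0.4746 + j6.417) = 0.966 + j0.1691 A.
Step 7 — Convert to polar: |I| = 0.9807 A, ∠I = 9.9°.

I = 0.9807∠9.9° A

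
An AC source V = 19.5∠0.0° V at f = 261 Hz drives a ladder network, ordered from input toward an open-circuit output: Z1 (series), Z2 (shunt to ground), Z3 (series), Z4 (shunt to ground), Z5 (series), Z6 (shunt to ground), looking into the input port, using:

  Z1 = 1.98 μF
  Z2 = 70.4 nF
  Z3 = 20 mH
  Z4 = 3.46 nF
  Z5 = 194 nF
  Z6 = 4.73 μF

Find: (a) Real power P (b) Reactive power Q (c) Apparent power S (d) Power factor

Step 1 — Angular frequency: ω = 2π·f = 2π·261 = 1640 rad/s.
Step 2 — Component impedances:
  Z1: Z = 1/(jωC) = -j/(ω·C) = 0 - j308 Ω
  Z2: Z = 1/(jωC) = -j/(ω·C) = 0 - j8662 Ω
  Z3: Z = jωL = j·1640·0.02 = 0 + j32.8 Ω
  Z4: Z = 1/(jωC) = -j/(ω·C) = 0 - j1.762e+05 Ω
  Z5: Z = 1/(jωC) = -j/(ω·C) = 0 - j3143 Ω
  Z6: Z = 1/(jωC) = -j/(ω·C) = 0 - j128.9 Ω
Step 3 — Ladder network (open output): work backward from the far end, alternating series and parallel combinations. Z_in = 0 - j2634 Ω = 2634∠-90.0° Ω.
Step 4 — Source phasor: V = 19.5∠0.0° V = 19.5 V.
Step 5 — Current: I = V / Z = 0 + j0.007404 A = 0.007404∠90.0° A.
Step 6 — Complex power: S = V·I* = 0 - j0.1444 VA.
Step 7 — Real power: P = Re(S) = 0 W.
Step 8 — Reactive power: Q = Im(S) = -0.1444 VAR.
Step 9 — Apparent power: |S| = 0.1444 VA.
Step 10 — Power factor: PF = P/|S| = 0 (leading).

(a) P = 0 W  (b) Q = -0.1444 VAR  (c) S = 0.1444 VA  (d) PF = 0 (leading)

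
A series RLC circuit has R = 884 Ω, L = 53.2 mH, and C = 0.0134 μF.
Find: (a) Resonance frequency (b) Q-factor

Step 1 — Resonance condition Im(Z)=0 gives ω₀ = 1/√(LC).
Step 2 — ω₀ = 1/√(0.0532·1.34e-08) = 3.745e+04 rad/s.
Step 3 — f₀ = ω₀/(2π) = 5961 Hz.
Step 4 — Series Q: Q = ω₀L/R = 3.745e+04·0.0532/884 = 2.254.

(a) f₀ = 5961 Hz  (b) Q = 2.254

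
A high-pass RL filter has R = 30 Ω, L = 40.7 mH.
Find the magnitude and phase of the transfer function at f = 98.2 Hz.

Step 1 — Angular frequency: ω = 2π·98.2 = 617 rad/s.
Step 2 — Transfer function: H(jω) = jωL/(R + jωL).
Step 3 — Numerator jωL = j·25.11; denominator R + jωL = 30 + j25.11.
Step 4 — H = 0.412 + j0.4922.
Step 5 — Magnitude: |H| = 0.6419 (-3.9 dB); phase: φ = 50.1°.

|H| = 0.6419 (-3.9 dB), φ = 50.1°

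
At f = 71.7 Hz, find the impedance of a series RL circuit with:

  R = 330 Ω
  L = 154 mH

Step 1 — Angular frequency: ω = 2π·f = 2π·71.7 = 450.5 rad/s.
Step 2 — Component impedances:
  R: Z = R = 330 Ω
  L: Z = jωL = j·450.5·0.154 = 0 + j69.38 Ω
Step 3 — Series combination: Z_total = R + L = 330 + j69.38 Ω = 337.2∠11.9° Ω.

Z = 330 + j69.38 Ω = 337.2∠11.9° Ω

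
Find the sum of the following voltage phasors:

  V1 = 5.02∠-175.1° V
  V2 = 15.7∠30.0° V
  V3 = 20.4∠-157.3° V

Step 1 — Convert each phasor to rectangular form:
  V1 = 5.02·(cos(-175.1°) + j·sin(-175.1°)) = -5.002 - j0.4288 V
  V2 = 15.7·(cos(30.0°) + j·sin(30.0°)) = 13.6 + j7.85 V
  V3 = 20.4·(cos(-157.3°) + j·sin(-157.3°)) = -18.82 - j7.872 V
Step 2 — Sum components: V_total = -10.22 - j0.4513 V.
Step 3 — Convert to polar: |V_total| = 10.23 V, ∠V_total = -177.5°.

V_total = 10.23∠-177.5° V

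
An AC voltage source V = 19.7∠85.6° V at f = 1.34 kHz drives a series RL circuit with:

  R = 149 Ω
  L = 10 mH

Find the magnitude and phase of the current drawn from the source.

Step 1 — Angular frequency: ω = 2π·f = 2π·1340 = 8419 rad/s.
Step 2 — Component impedances:
  R: Z = R = 149 Ω
  L: Z = jωL = j·8419·0.01 = 0 + j84.19 Ω
Step 3 — Series combination: Z_total = R + L = 149 + j84.19 Ω = 171.1∠29.5° Ω.
Step 4 — Source phasor: V = 19.7∠85.6° V = 1.511 + j19.64 V.
Step 5 — Ohm's law: I = V / Z_total = (1.511 + j19.64) / (149 + j84.19) = 0.06415 + j0.09558 A.
Step 6 — Convert to polar: |I| = 0.1151 A, ∠I = 56.1°.

I = 0.1151∠56.1° A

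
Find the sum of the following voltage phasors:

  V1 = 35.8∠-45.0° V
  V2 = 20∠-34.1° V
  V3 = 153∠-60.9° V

Step 1 — Convert each phasor to rectangular form:
  V1 = 35.8·(cos(-45.0°) + j·sin(-45.0°)) = 25.31 - j25.31 V
  V2 = 20·(cos(-34.1°) + j·sin(-34.1°)) = 16.56 - j11.21 V
  V3 = 153·(cos(-60.9°) + j·sin(-60.9°)) = 74.41 - j133.7 V
Step 2 — Sum components: V_total = 116.3 - j170.2 V.
Step 3 — Convert to polar: |V_total| = 206.1 V, ∠V_total = -55.7°.

V_total = 206.1∠-55.7° V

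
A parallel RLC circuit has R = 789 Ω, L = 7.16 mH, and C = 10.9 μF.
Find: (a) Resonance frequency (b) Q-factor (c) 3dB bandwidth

Step 1 — Resonance: ω₀ = 1/√(LC) = 1/√(0.00716·1.09e-05) = 3580 rad/s.
Step 2 — f₀ = ω₀/(2π) = 569.7 Hz.
Step 3 — Parallel Q: Q = R/(ω₀L) = 789/(3580·0.00716) = 30.78.
Step 4 — Bandwidth: Δω = ω₀/Q = 116.3 rad/s; BW = Δω/(2π) = 18.51 Hz.

(a) f₀ = 569.7 Hz  (b) Q = 30.78  (c) BW = 18.51 Hz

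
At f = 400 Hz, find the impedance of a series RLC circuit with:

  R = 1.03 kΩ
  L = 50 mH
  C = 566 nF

Step 1 — Angular frequency: ω = 2π·f = 2π·400 = 2513 rad/s.
Step 2 — Component impedances:
  R: Z = R = 1030 Ω
  L: Z = jωL = j·2513·0.05 = 0 + j125.7 Ω
  C: Z = 1/(jωC) = -j/(ω·C) = 0 - j703 Ω
Step 3 — Series combination: Z_total = R + L + C = 1030 - j577.3 Ω = 1181∠-29.3° Ω.

Z = 1030 - j577.3 Ω = 1181∠-29.3° Ω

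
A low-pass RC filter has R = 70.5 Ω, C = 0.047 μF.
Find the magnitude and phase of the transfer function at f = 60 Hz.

Step 1 — Angular frequency: ω = 2π·60 = 377 rad/s.
Step 2 — Transfer function: H(jω) = 1/(1 + jωRC).
Step 3 — Denominator: 1 + jωRC = 1 + j·377·70.5·4.7e-08 = 1 + j0.001249.
Step 4 — H = 1 - j0.001249.
Step 5 — Magnitude: |H| = 1 (-0.0 dB); phase: φ = -0.1°.

|H| = 1 (-0.0 dB), φ = -0.1°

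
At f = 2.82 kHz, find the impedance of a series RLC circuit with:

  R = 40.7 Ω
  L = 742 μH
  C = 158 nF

Step 1 — Angular frequency: ω = 2π·f = 2π·2820 = 1.772e+04 rad/s.
Step 2 — Component impedances:
  R: Z = R = 40.7 Ω
  L: Z = jωL = j·1.772e+04·0.000742 = 0 + j13.15 Ω
  C: Z = 1/(jωC) = -j/(ω·C) = 0 - j357.2 Ω
Step 3 — Series combination: Z_total = R + L + C = 40.7 - j344.1 Ω = 346.5∠-83.3° Ω.

Z = 40.7 - j344.1 Ω = 346.5∠-83.3° Ω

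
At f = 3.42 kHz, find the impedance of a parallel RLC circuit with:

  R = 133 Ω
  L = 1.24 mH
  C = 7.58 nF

Step 1 — Angular frequency: ω = 2π·f = 2π·3420 = 2.149e+04 rad/s.
Step 2 — Component impedances:
  R: Z = R = 133 Ω
  L: Z = jωL = j·2.149e+04·0.00124 = 0 + j26.65 Ω
  C: Z = 1/(jωC) = -j/(ω·C) = 0 - j6139 Ω
Step 3 — Parallel combination: 1/Z_total = 1/R + 1/L + 1/C; Z_total = 5.175 + j25.72 Ω = 26.24∠78.6° Ω.

Z = 5.175 + j25.72 Ω = 26.24∠78.6° Ω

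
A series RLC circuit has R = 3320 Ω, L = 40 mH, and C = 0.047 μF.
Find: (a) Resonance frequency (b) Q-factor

Step 1 — Resonance condition Im(Z)=0 gives ω₀ = 1/√(LC).
Step 2 — ω₀ = 1/√(0.04·4.7e-08) = 2.306e+04 rad/s.
Step 3 — f₀ = ω₀/(2π) = 3671 Hz.
Step 4 — Series Q: Q = ω₀L/R = 2.306e+04·0.04/3320 = 0.2779.

(a) f₀ = 3671 Hz  (b) Q = 0.2779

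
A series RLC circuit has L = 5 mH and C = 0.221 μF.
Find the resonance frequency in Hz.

Step 1 — Resonance condition Im(Z)=0 gives ω₀ = 1/√(LC).
Step 2 — ω₀ = 1/√(0.005·2.21e-07) = 3.008e+04 rad/s.
Step 3 — f₀ = ω₀/(2π) = 4788 Hz.

f₀ = 4788 Hz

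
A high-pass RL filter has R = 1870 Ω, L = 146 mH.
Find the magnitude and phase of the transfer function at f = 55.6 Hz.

Step 1 — Angular frequency: ω = 2π·55.6 = 349.3 rad/s.
Step 2 — Transfer function: H(jω) = jωL/(R + jωL).
Step 3 — Numerator jωL = j·51; denominator R + jωL = 1870 + j51.
Step 4 — H = 0.0007434 + j0.02725.
Step 5 — Magnitude: |H| = 0.02726 (-31.3 dB); phase: φ = 88.4°.

|H| = 0.02726 (-31.3 dB), φ = 88.4°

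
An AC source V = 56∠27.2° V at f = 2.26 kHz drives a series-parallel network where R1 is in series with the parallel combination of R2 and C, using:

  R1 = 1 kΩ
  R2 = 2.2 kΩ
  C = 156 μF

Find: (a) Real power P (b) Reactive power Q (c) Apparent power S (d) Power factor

Step 1 — Angular frequency: ω = 2π·f = 2π·2260 = 1.42e+04 rad/s.
Step 2 — Component impedances:
  R1: Z = R = 1000 Ω
  R2: Z = R = 2200 Ω
  C: Z = 1/(jωC) = -j/(ω·C) = 0 - j0.4514 Ω
Step 3 — Parallel branch: R2 || C = 1/(1/R2 + 1/C) = 9.263e-05 - j0.4514 Ω.
Step 4 — Series with R1: Z_total = R1 + (R2 || C) = 1000 - j0.4514 Ω = 1000∠-0.0° Ω.
Step 5 — Source phasor: V = 56∠27.2° V = 49.81 + j25.6 V.
Step 6 — Current: I = V / Z = 0.0498 + j0.02562 A = 0.056∠27.2° A.
Step 7 — Complex power: S = V·I* = 3.136 - j0.001416 VA.
Step 8 — Real power: P = Re(S) = 3.136 W.
Step 9 — Reactive power: Q = Im(S) = -0.001416 VAR.
Step 10 — Apparent power: |S| = 3.136 VA.
Step 11 — Power factor: PF = P/|S| = 1 (leading).

(a) P = 3.136 W  (b) Q = -0.001416 VAR  (c) S = 3.136 VA  (d) PF = 1 (leading)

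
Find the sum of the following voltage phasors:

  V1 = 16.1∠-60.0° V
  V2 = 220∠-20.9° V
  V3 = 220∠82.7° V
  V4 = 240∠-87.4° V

Step 1 — Convert each phasor to rectangular form:
  V1 = 16.1·(cos(-60.0°) + j·sin(-60.0°)) = 8.05 - j13.94 V
  V2 = 220·(cos(-20.9°) + j·sin(-20.9°)) = 205.5 - j78.48 V
  V3 = 220·(cos(82.7°) + j·sin(82.7°)) = 27.95 + j218.2 V
  V4 = 240·(cos(-87.4°) + j·sin(-87.4°)) = 10.89 - j239.8 V
Step 2 — Sum components: V_total = 252.4 - j114 V.
Step 3 — Convert to polar: |V_total| = 276.9 V, ∠V_total = -24.3°.

V_total = 276.9∠-24.3° V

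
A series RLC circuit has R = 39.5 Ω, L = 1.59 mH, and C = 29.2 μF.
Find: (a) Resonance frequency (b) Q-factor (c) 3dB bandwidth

Step 1 — Resonance condition Im(Z)=0 gives ω₀ = 1/√(LC).
Step 2 — ω₀ = 1/√(0.00159·2.92e-05) = 4641 rad/s.
Step 3 — f₀ = ω₀/(2π) = 738.6 Hz.
Step 4 — Series Q: Q = ω₀L/R = 4641·0.00159/39.5 = 0.1868.
Step 5 — 3dB bandwidth: Δω = ω₀/Q = 2.484e+04 rad/s; BW = Δω/(2π) = 3954 Hz.

(a) f₀ = 738.6 Hz  (b) Q = 0.1868  (c) BW = 3954 Hz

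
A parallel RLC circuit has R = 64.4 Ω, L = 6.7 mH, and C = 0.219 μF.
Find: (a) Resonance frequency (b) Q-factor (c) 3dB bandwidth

Step 1 — Resonance: ω₀ = 1/√(LC) = 1/√(0.0067·2.19e-07) = 2.611e+04 rad/s.
Step 2 — f₀ = ω₀/(2π) = 4155 Hz.
Step 3 — Parallel Q: Q = R/(ω₀L) = 64.4/(2.611e+04·0.0067) = 0.3682.
Step 4 — Bandwidth: Δω = ω₀/Q = 7.09e+04 rad/s; BW = Δω/(2π) = 1.128e+04 Hz.

(a) f₀ = 4155 Hz  (b) Q = 0.3682  (c) BW = 1.128e+04 Hz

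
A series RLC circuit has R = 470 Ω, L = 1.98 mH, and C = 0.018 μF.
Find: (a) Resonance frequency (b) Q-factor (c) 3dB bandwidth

Step 1 — Resonance: ω₀ = 1/√(LC) = 1/√(0.00198·1.8e-08) = 1.675e+05 rad/s.
Step 2 — f₀ = ω₀/(2π) = 2.666e+04 Hz.
Step 3 — Series Q: Q = ω₀L/R = 1.675e+05·0.00198/470 = 0.7057.
Step 4 — Bandwidth: Δω = ω₀/Q = 2.374e+05 rad/s; BW = Δω/(2π) = 3.778e+04 Hz.

(a) f₀ = 2.666e+04 Hz  (b) Q = 0.7057  (c) BW = 3.778e+04 Hz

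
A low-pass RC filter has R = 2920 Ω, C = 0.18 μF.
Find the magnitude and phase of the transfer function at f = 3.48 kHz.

Step 1 — Angular frequency: ω = 2π·3480 = 2.187e+04 rad/s.
Step 2 — Transfer function: H(jω) = 1/(1 + jωRC).
Step 3 — Denominator: 1 + jωRC = 1 + j·2.187e+04·2920·1.8e-07 = 1 + j11.49.
Step 4 — H = 0.007514 - j0.08636.
Step 5 — Magnitude: |H| = 0.08669 (-21.2 dB); phase: φ = -85.0°.

|H| = 0.08669 (-21.2 dB), φ = -85.0°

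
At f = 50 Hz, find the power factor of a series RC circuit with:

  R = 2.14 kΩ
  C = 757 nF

Step 1 — Angular frequency: ω = 2π·f = 2π·50 = 314.2 rad/s.
Step 2 — Component impedances:
  R: Z = R = 2140 Ω
  C: Z = 1/(jωC) = -j/(ω·C) = 0 - j4205 Ω
Step 3 — Series combination: Z_total = R + C = 2140 - j4205 Ω = 4718∠-63.0° Ω.
Step 4 — Power factor: PF = cos(φ) = Re(Z)/|Z| = 2140/4718 = 0.4536.
Step 5 — Type: Im(Z) = -4205 ⇒ leading (phase φ = -63.0°).

PF = 0.4536 (leading, φ = -63.0°)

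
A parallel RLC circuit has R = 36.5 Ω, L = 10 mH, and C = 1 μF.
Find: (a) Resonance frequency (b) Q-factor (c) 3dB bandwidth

Step 1 — Resonance: ω₀ = 1/√(LC) = 1/√(0.01·1e-06) = 1e+04 rad/s.
Step 2 — f₀ = ω₀/(2π) = 1592 Hz.
Step 3 — Parallel Q: Q = R/(ω₀L) = 36.5/(1e+04·0.01) = 0.365.
Step 4 — Bandwidth: Δω = ω₀/Q = 2.74e+04 rad/s; BW = Δω/(2π) = 4360 Hz.

(a) f₀ = 1592 Hz  (b) Q = 0.365  (c) BW = 4360 Hz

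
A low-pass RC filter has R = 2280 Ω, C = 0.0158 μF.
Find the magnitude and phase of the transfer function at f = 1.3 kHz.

Step 1 — Angular frequency: ω = 2π·1300 = 8168 rad/s.
Step 2 — Transfer function: H(jω) = 1/(1 + jωRC).
Step 3 — Denominator: 1 + jωRC = 1 + j·8168·2280·1.58e-08 = 1 + j0.2942.
Step 4 — H = 0.9203 - j0.2708.
Step 5 — Magnitude: |H| = 0.9593 (-0.4 dB); phase: φ = -16.4°.

|H| = 0.9593 (-0.4 dB), φ = -16.4°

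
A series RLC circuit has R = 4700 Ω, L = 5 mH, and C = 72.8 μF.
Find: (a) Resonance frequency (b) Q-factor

Step 1 — Resonance condition Im(Z)=0 gives ω₀ = 1/√(LC).
Step 2 — ω₀ = 1/√(0.005·7.28e-05) = 1657 rad/s.
Step 3 — f₀ = ω₀/(2π) = 263.8 Hz.
Step 4 — Series Q: Q = ω₀L/R = 1657·0.005/4700 = 0.001763.

(a) f₀ = 263.8 Hz  (b) Q = 0.001763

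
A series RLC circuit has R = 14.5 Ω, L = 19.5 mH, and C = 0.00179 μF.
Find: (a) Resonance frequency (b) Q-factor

Step 1 — Resonance condition Im(Z)=0 gives ω₀ = 1/√(LC).
Step 2 — ω₀ = 1/√(0.0195·1.79e-09) = 1.693e+05 rad/s.
Step 3 — f₀ = ω₀/(2π) = 2.694e+04 Hz.
Step 4 — Series Q: Q = ω₀L/R = 1.693e+05·0.0195/14.5 = 227.6.

(a) f₀ = 2.694e+04 Hz  (b) Q = 227.6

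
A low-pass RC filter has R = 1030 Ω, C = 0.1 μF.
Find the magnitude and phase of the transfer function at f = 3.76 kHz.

Step 1 — Angular frequency: ω = 2π·3760 = 2.362e+04 rad/s.
Step 2 — Transfer function: H(jω) = 1/(1 + jωRC).
Step 3 — Denominator: 1 + jωRC = 1 + j·2.362e+04·1030·1e-07 = 1 + j2.433.
Step 4 — H = 0.1445 - j0.3516.
Step 5 — Magnitude: |H| = 0.3801 (-8.4 dB); phase: φ = -67.7°.

|H| = 0.3801 (-8.4 dB), φ = -67.7°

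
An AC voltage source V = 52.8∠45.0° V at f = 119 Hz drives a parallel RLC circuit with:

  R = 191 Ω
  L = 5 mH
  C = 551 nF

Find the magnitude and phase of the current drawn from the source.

Step 1 — Angular frequency: ω = 2π·f = 2π·119 = 747.7 rad/s.
Step 2 — Component impedances:
  R: Z = R = 191 Ω
  L: Z = jωL = j·747.7·0.005 = 0 + j3.738 Ω
  C: Z = 1/(jωC) = -j/(ω·C) = 0 - j2427 Ω
Step 3 — Parallel combination: 1/Z_total = 1/R + 1/L + 1/C; Z_total = 0.07337 + j3.743 Ω = 3.744∠88.9° Ω.
Step 4 — Source phasor: V = 52.8∠45.0° V = 37.34 + j37.34 V.
Step 5 — Ohm's law: I = V / Z_total = (37.34 + j37.34) / (0.07337 + j3.743) = 10.17 - j9.776 A.
Step 6 — Convert to polar: |I| = 14.1 A, ∠I = -43.9°.

I = 14.1∠-43.9° A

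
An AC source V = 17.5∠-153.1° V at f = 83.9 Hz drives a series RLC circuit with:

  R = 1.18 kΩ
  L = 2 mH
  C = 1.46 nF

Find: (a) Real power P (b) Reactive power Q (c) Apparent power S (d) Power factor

Step 1 — Angular frequency: ω = 2π·f = 2π·83.9 = 527.2 rad/s.
Step 2 — Component impedances:
  R: Z = R = 1180 Ω
  L: Z = jωL = j·527.2·0.002 = 0 + j1.054 Ω
  C: Z = 1/(jωC) = -j/(ω·C) = 0 - j1.299e+06 Ω
Step 3 — Series combination: Z_total = R + L + C = 1180 - j1.299e+06 Ω = 1.299e+06∠-89.9° Ω.
Step 4 — Source phasor: V = 17.5∠-153.1° V = -15.61 - j7.918 V.
Step 5 — Current: I = V / Z = 6.083e-06 - j1.202e-05 A = 1.347e-05∠-63.2° A.
Step 6 — Complex power: S = V·I* = 2.141e-07 - j0.0002357 VA.
Step 7 — Real power: P = Re(S) = 2.141e-07 W.
Step 8 — Reactive power: Q = Im(S) = -0.0002357 VAR.
Step 9 — Apparent power: |S| = 0.0002357 VA.
Step 10 — Power factor: PF = P/|S| = 0.0009082 (leading).

(a) P = 2.141e-07 W  (b) Q = -0.0002357 VAR  (c) S = 0.0002357 VA  (d) PF = 0.0009082 (leading)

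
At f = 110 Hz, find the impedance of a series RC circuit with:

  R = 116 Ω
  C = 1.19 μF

Step 1 — Angular frequency: ω = 2π·f = 2π·110 = 691.2 rad/s.
Step 2 — Component impedances:
  R: Z = R = 116 Ω
  C: Z = 1/(jωC) = -j/(ω·C) = 0 - j1216 Ω
Step 3 — Series combination: Z_total = R + C = 116 - j1216 Ω = 1221∠-84.6° Ω.

Z = 116 - j1216 Ω = 1221∠-84.6° Ω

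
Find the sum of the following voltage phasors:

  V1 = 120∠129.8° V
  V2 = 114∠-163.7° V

Step 1 — Convert each phasor to rectangular form:
  V1 = 120·(cos(129.8°) + j·sin(129.8°)) = -76.81 + j92.19 V
  V2 = 114·(cos(-163.7°) + j·sin(-163.7°)) = -109.4 - j32 V
Step 2 — Sum components: V_total = -186.2 + j60.2 V.
Step 3 — Convert to polar: |V_total| = 195.7 V, ∠V_total = 162.1°.

V_total = 195.7∠162.1° V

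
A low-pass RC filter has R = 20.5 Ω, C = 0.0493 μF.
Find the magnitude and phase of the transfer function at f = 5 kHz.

Step 1 — Angular frequency: ω = 2π·5000 = 3.142e+04 rad/s.
Step 2 — Transfer function: H(jω) = 1/(1 + jωRC).
Step 3 — Denominator: 1 + jωRC = 1 + j·3.142e+04·20.5·4.93e-08 = 1 + j0.03175.
Step 4 — H = 0.999 - j0.03172.
Step 5 — Magnitude: |H| = 0.9995 (-0.0 dB); phase: φ = -1.8°.

|H| = 0.9995 (-0.0 dB), φ = -1.8°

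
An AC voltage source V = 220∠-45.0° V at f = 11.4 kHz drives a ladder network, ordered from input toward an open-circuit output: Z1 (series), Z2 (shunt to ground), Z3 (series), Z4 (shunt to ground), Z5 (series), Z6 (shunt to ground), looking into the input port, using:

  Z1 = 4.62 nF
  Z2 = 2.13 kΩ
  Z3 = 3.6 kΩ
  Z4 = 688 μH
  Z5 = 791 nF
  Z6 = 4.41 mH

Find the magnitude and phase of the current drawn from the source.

Step 1 — Angular frequency: ω = 2π·f = 2π·1.14e+04 = 7.163e+04 rad/s.
Step 2 — Component impedances:
  Z1: Z = 1/(jωC) = -j/(ω·C) = 0 - j3022 Ω
  Z2: Z = R = 2130 Ω
  Z3: Z = R = 3600 Ω
  Z4: Z = jωL = j·7.163e+04·0.000688 = 0 + j49.28 Ω
  Z5: Z = 1/(jωC) = -j/(ω·C) = 0 - j17.65 Ω
  Z6: Z = jωL = j·7.163e+04·0.00441 = 0 + j315.9 Ω
Step 3 — Ladder network (open output): work backward from the far end, alternating series and parallel combinations. Z_in = 1338 - j3016 Ω = 3300∠-66.1° Ω.
Step 4 — Source phasor: V = 220∠-45.0° V = 155.6 - j155.6 V.
Step 5 — Ohm's law: I = V / Z_total = (155.6 - j155.6) / (1338 - j3016) = 0.06222 + j0.02397 A.
Step 6 — Convert to polar: |I| = 0.06668 A, ∠I = 21.1°.

I = 0.06668∠21.1° A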